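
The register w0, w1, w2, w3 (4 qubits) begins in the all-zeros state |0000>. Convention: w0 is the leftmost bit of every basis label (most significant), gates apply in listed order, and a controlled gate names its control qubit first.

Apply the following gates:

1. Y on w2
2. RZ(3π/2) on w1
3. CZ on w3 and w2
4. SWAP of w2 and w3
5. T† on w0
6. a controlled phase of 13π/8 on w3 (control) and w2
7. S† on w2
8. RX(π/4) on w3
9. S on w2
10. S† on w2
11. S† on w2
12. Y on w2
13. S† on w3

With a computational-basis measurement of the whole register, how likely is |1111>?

Outcome |1111> occurs with probability 0. Key observation: steps 9-10 multiply out to the identity, so the circuit reduces to the remaining gates.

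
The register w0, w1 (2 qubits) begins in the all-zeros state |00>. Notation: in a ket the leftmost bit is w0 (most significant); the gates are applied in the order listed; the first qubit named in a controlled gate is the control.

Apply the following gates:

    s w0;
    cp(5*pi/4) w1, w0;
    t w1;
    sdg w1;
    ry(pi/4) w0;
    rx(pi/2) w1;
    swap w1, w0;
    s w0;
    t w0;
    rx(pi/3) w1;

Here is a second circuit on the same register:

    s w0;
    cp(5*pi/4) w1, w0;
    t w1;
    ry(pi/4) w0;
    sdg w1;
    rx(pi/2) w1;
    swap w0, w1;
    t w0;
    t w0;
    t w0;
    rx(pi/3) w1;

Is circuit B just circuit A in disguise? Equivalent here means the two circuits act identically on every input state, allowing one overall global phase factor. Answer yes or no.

Yes: on every input state the two circuits agree up to one overall phase factor.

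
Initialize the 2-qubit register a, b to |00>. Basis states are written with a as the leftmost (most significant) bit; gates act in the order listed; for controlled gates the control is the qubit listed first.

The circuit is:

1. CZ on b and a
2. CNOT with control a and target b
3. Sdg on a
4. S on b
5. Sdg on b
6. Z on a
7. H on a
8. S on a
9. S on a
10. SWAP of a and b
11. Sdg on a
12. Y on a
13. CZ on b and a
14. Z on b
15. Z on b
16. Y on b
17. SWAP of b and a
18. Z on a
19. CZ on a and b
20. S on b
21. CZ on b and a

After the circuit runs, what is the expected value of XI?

The expectation value of XI is 1.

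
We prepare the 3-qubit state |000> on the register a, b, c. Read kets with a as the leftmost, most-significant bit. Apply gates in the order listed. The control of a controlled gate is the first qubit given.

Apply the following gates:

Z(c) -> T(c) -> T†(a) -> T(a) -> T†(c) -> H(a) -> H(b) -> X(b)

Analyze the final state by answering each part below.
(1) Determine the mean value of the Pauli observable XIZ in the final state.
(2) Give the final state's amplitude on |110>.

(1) The expectation value of XIZ is 1. Key observation: steps 2-5 multiply out to the identity, so the circuit reduces to the remaining gates.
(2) The amplitude on |110> is 1/2.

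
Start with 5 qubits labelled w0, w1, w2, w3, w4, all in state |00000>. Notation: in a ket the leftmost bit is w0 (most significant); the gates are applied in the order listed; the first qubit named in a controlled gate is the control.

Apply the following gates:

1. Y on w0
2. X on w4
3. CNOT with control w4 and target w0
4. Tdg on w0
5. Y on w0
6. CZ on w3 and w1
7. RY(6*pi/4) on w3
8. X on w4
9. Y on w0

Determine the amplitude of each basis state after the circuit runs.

The final amplitudes are -sqrt(2)*I/2 on |00000>, sqrt(2)*I/2 on |00010>, and 0 on every other basis state.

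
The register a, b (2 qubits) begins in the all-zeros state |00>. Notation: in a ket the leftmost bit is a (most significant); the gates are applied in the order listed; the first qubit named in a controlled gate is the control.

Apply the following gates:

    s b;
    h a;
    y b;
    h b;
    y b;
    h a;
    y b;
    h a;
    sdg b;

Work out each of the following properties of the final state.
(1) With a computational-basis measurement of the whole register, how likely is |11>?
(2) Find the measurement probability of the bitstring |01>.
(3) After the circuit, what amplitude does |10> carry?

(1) The probability of measuring |11> is 1/4.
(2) The probability of measuring |01> is 1/4.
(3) The final state's coefficient on |10> equals I/2.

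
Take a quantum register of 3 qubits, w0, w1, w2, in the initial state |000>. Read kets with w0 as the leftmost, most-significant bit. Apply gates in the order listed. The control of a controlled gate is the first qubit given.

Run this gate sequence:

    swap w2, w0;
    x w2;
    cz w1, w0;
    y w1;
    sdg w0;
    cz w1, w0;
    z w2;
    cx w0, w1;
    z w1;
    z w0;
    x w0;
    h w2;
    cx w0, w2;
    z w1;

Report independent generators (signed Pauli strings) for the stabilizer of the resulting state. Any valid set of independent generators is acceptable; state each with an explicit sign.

The stabilizer group can be generated by -IIX, -ZII, -IZI, among other valid generating sets.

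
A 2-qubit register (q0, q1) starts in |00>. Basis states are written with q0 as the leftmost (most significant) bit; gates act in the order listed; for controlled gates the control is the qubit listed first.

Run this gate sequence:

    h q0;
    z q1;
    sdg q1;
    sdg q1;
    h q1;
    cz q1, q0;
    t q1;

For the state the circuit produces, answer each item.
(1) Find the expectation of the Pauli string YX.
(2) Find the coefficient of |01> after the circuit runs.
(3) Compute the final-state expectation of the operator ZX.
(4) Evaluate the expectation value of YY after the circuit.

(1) In the final state, YX has expectation -sqrt(2)/2.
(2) |01> carries amplitude exp(I*pi/4)/2 in the final state.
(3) The expectation value of ZX is sqrt(2)/2.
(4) The expectation value of YY is sqrt(2)/2.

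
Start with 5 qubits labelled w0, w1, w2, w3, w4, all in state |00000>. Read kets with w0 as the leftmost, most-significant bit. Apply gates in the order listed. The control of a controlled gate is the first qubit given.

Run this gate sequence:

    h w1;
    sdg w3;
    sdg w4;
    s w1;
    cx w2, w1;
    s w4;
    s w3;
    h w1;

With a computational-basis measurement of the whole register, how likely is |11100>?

A full measurement returns |11100> with probability 0.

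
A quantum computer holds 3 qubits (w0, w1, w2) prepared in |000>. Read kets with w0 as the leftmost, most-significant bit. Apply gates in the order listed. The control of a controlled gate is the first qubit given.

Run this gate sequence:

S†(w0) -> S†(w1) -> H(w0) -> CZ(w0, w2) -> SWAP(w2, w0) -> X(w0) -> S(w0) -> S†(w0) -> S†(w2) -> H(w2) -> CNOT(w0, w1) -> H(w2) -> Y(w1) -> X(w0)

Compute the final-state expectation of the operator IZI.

In the final state, IZI has expectation 1. Key observation: gates 7-8 undo each other exactly, leaving only the rest of the circuit to track.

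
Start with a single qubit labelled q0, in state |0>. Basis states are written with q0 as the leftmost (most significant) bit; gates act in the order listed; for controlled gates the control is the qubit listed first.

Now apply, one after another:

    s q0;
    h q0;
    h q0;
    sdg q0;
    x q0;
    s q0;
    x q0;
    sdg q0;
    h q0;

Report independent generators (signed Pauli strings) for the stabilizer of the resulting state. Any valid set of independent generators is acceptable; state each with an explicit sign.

The final state is stabilized by the group generated by +X; other independent generating sets are equally valid. Key observation: gates 1-4 undo each other exactly, leaving only the rest of the circuit to track.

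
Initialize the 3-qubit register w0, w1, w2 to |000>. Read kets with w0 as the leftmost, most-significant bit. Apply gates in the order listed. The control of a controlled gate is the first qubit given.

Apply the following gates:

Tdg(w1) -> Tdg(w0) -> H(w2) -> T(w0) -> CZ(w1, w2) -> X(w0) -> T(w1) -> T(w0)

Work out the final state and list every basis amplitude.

After the circuit, the state carries amplitude sqrt(2)*exp(I*pi/4)/2 on |100>, sqrt(2)*exp(I*pi/4)/2 on |101>, and 0 on every other basis state.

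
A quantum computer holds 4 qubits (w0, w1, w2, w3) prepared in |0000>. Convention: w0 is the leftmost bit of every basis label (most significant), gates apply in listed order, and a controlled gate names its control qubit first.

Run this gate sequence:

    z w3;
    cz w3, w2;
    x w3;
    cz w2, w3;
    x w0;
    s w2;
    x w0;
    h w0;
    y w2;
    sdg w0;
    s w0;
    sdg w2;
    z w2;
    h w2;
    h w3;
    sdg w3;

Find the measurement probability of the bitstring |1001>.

The probability of measuring |1001> is 1/8.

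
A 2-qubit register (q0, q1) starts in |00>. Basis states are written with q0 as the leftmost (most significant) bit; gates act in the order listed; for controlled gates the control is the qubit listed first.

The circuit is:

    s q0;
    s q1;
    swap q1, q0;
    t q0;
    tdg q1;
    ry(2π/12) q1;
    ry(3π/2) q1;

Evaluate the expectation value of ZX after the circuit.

The expectation value of ZX is -sqrt(3)/2.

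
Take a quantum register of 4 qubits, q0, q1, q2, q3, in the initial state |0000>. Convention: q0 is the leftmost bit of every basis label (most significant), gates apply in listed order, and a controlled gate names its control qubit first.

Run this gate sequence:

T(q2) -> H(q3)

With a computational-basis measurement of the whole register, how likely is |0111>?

A full measurement returns |0111> with probability 0.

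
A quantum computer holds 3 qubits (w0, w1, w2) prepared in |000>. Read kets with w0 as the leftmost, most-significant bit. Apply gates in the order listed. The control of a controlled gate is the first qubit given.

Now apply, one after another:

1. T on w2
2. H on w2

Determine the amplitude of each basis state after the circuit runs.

The resulting statevector has amplitude sqrt(2)/2 on |000>, sqrt(2)/2 on |001>, and 0 on every other basis state.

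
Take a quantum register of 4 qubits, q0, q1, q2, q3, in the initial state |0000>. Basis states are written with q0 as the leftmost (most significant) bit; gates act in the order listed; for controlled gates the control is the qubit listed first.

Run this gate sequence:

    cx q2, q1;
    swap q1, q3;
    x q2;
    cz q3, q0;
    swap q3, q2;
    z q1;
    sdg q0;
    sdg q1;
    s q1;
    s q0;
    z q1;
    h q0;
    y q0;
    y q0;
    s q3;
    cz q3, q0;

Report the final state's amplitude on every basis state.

After the circuit, the state carries amplitude sqrt(2)*I/2 on |0001>, -sqrt(2)*I/2 on |1001>, and 0 on every other basis state.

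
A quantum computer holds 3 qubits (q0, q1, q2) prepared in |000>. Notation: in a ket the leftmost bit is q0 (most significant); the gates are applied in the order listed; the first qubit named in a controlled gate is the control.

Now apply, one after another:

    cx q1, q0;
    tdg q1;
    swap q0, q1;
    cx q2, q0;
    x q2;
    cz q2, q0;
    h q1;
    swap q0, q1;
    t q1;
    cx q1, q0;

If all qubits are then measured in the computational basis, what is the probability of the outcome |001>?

A full measurement returns |001> with probability 1/2.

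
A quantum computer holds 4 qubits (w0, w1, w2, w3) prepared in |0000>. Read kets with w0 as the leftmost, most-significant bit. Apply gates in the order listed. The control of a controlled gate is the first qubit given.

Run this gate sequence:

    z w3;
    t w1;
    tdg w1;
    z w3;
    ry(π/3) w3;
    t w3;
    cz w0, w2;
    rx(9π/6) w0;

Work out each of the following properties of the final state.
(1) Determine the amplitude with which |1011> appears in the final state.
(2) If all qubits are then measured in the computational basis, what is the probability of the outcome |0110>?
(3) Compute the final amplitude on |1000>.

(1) The final state's coefficient on |1011> equals 0. Key observation: gates 1-4 undo each other exactly, leaving only the rest of the circuit to track.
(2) The probability of measuring |0110> is 0.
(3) The final state's coefficient on |1000> equals -sqrt(6)*I/4.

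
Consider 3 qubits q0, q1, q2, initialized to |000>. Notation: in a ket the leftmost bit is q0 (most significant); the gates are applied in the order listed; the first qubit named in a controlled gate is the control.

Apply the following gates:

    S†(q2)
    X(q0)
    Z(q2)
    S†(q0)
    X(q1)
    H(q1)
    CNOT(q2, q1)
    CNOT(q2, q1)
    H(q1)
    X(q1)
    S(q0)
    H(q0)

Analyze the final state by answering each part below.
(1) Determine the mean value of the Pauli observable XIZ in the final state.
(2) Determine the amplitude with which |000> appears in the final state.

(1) The expectation value of XIZ is -1. Key observation: the block from step 4 through step 11 cancels to the identity and can be dropped.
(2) |000> carries amplitude sqrt(2)/2 in the final state.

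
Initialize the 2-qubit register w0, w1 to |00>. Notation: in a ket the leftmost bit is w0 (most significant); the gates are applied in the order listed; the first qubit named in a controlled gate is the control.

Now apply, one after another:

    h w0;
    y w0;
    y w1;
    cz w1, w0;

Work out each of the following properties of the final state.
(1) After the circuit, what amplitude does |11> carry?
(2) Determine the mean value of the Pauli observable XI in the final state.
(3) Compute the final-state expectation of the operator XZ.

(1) The final state's coefficient on |11> equals sqrt(2)/2.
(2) The observable XI averages to 1.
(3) The expectation value of XZ is -1.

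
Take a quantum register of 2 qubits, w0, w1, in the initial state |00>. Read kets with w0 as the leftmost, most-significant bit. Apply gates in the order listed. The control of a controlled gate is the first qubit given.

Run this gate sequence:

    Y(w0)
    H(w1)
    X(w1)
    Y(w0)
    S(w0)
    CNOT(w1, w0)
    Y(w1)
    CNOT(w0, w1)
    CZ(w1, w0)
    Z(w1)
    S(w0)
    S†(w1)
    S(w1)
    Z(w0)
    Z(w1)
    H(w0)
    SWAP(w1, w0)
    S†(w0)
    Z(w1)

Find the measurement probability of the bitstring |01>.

The probability of measuring |01> is 0.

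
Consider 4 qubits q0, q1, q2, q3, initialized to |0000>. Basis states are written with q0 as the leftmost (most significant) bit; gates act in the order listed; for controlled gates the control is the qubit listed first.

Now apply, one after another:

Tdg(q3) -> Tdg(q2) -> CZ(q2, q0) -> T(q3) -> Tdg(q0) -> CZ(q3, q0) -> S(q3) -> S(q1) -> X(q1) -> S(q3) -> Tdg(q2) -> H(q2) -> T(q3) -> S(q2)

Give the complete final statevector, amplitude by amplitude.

The resulting statevector has amplitude sqrt(2)/2 on |0100>, sqrt(2)*I/2 on |0110>, and 0 on every other basis state.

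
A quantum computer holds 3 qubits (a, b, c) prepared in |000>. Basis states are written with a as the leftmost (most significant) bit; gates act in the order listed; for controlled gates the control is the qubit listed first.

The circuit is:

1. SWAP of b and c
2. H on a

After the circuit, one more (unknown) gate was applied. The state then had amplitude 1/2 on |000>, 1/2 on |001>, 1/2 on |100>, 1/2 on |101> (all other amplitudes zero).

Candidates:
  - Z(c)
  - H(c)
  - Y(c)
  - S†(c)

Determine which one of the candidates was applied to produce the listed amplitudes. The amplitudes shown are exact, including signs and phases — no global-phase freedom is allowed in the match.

The unique candidate consistent with the amplitudes is H(c).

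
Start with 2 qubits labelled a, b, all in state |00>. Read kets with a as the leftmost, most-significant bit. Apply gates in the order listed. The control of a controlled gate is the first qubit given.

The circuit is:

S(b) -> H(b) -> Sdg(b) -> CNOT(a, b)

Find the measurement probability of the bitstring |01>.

A full measurement returns |01> with probability 1/2.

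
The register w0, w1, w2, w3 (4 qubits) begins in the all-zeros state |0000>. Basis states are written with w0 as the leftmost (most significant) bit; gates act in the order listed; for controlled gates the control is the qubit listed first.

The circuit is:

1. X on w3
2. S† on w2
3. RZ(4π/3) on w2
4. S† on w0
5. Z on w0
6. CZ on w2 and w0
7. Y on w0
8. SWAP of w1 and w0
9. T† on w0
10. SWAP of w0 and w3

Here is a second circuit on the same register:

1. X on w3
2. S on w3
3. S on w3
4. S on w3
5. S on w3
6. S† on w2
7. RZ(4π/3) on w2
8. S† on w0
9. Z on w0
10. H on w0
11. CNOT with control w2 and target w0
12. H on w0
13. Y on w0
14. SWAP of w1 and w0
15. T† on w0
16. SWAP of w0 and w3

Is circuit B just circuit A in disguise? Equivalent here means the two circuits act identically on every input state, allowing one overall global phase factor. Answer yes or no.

Yes — the two circuits implement the same unitary up to a global phase.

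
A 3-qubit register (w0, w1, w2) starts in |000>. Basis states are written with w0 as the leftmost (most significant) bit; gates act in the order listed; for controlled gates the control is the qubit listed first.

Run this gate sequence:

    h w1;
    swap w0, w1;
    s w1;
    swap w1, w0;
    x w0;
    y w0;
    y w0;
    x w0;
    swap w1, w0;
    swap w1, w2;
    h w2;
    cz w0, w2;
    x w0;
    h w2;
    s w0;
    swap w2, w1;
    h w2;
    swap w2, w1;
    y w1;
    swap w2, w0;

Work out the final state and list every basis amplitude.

The resulting statevector has amplitude 0 on |000>, 1/2 on |001>, 0 on |010>, -1/2 on |011>, -I/2 on |100>, 0 on |101>, I/2 on |110>, 0 on |111>. Key observation: gates 4-9 undo each other exactly, leaving only the rest of the circuit to track.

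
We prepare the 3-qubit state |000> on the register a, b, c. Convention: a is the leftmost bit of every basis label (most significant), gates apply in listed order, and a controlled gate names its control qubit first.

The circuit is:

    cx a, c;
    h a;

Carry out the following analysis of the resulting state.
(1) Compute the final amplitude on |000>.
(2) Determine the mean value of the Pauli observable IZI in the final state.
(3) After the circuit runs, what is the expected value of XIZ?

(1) |000> carries amplitude sqrt(2)/2 in the final state.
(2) The expectation value of IZI is 1.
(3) In the final state, XIZ has expectation 1.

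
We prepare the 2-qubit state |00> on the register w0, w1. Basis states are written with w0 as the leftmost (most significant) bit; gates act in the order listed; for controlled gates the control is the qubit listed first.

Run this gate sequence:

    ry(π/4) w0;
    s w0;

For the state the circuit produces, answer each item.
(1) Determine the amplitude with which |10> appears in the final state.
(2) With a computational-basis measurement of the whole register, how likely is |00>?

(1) |10> carries amplitude I*sqrt(2 - sqrt(2))/2 in the final state.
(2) Outcome |00> occurs with probability sqrt(2)/4 + 1/2.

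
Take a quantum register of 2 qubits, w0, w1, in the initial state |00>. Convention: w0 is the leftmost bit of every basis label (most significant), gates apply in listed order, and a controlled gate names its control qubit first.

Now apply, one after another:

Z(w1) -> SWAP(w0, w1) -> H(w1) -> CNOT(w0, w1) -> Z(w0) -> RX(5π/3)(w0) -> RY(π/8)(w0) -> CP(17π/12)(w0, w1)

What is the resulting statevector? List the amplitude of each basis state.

The resulting statevector has amplitude -sqrt(6)*cos(pi/16)/4 + sqrt(2)*I*sin(pi/16)/4 on |00>, -sqrt(6)*cos(pi/16)/4 + sqrt(2)*I*sin(pi/16)/4 on |01>, -sqrt(6)*sin(pi/16)/4 - sqrt(2)*I*cos(pi/16)/4 on |10>, -sqrt(2)*I*exp(-7*I*pi/12)*cos(pi/16)/4 - sqrt(6)*exp(-7*I*pi/12)*sin(pi/16)/4 on |11>.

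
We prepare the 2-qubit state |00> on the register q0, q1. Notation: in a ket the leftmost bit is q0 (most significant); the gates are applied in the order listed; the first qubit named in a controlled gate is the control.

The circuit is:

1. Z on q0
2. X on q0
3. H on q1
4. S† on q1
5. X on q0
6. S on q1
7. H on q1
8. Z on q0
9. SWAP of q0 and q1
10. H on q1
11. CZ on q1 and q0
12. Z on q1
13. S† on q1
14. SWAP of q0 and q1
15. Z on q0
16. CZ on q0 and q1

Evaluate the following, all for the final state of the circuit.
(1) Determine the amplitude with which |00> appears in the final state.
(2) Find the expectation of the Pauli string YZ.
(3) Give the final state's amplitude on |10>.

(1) |00> carries amplitude sqrt(2)/2 in the final state.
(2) In the final state, YZ has expectation -1.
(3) The final state's coefficient on |10> equals -sqrt(2)*I/2.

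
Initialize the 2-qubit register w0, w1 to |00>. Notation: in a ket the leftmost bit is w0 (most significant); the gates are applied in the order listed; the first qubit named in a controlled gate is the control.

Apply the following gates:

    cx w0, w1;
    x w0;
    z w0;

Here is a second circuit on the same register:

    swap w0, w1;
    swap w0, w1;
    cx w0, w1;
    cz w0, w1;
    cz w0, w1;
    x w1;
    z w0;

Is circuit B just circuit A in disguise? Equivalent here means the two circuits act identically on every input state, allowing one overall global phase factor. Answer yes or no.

No: there is an input state on which the two circuits produce genuinely different outputs (not merely differing by a phase).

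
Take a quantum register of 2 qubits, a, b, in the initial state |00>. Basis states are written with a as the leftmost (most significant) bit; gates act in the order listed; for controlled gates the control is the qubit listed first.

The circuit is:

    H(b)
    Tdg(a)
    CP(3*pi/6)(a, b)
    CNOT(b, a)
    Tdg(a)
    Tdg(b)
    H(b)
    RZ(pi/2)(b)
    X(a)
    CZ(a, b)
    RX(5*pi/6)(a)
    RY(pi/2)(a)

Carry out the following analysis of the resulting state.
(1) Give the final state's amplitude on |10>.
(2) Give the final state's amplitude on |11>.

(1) The amplitude on |10> is (-sqrt(3) + I)*exp(I*pi/4)/4.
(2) |11> carries amplitude exp(I*pi/4)/4 + sqrt(3)*exp(3*I*pi/4)/4 in the final state.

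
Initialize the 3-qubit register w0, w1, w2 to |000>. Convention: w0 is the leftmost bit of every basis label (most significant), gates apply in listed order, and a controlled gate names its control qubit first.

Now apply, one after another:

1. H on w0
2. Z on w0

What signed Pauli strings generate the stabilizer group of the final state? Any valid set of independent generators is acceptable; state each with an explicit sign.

One valid set of independent stabilizer generators is -XII, +IZI, +IIZ (any independent generating set of the same group is equally correct).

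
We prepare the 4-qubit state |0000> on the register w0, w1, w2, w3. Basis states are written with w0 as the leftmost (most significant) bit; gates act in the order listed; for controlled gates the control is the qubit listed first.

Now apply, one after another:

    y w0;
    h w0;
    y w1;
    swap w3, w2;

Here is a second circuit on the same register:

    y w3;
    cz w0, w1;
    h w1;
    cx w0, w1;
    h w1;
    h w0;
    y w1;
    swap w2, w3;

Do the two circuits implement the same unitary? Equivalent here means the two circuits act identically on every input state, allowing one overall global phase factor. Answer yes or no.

No — the two circuits implement different unitaries, even allowing a global phase.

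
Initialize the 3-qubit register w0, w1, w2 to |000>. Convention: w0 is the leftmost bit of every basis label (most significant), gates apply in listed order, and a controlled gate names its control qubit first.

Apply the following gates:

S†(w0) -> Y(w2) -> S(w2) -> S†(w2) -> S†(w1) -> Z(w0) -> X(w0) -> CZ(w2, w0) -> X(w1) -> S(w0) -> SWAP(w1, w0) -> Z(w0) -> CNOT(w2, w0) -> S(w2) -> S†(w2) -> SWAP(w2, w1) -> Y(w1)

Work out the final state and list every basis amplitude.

The resulting statevector has amplitude I on |001>, and 0 on every other basis state. Key observation: the block from step 14 through step 15 cancels to the identity and can be dropped.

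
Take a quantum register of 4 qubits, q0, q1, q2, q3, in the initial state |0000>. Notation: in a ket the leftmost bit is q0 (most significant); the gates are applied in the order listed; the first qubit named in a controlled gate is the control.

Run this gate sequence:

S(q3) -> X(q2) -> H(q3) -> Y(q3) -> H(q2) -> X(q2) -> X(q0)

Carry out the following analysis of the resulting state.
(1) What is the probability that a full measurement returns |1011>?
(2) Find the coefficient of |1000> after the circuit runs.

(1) A full measurement returns |1011> with probability 1/4.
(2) The amplitude on |1000> is I/2.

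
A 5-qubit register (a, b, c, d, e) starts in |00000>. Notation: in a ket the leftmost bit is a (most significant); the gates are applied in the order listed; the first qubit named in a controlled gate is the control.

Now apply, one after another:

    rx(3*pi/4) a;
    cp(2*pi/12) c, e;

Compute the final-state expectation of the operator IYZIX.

In the final state, IYZIX has expectation 0.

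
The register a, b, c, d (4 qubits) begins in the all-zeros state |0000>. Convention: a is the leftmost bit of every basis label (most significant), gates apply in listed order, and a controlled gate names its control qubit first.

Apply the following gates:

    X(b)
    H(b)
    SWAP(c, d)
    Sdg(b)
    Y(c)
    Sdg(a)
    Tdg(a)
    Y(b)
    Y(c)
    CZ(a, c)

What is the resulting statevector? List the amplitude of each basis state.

After the circuit, the state carries amplitude sqrt(2)/2 on |0000>, sqrt(2)*I/2 on |0100>, and 0 on every other basis state.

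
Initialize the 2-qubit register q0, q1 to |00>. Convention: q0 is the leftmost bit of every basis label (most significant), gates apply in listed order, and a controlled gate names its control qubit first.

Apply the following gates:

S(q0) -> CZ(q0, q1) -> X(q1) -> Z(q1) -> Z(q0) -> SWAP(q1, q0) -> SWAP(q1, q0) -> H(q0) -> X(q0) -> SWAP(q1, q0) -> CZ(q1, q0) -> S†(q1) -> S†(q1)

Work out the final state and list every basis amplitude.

The resulting statevector has amplitude 0 on |00>, 0 on |01>, -sqrt(2)/2 on |10>, -sqrt(2)/2 on |11>.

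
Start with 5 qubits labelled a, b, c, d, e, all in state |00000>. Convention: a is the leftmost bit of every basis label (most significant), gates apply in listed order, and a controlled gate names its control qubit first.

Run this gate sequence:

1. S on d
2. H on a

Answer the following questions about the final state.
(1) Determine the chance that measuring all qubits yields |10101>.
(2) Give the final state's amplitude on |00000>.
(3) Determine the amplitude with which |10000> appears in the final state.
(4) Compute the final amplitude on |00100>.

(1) The probability of measuring |10101> is 0.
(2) The final state's coefficient on |00000> equals sqrt(2)/2.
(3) The amplitude on |10000> is sqrt(2)/2.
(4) |00100> carries amplitude 0 in the final state.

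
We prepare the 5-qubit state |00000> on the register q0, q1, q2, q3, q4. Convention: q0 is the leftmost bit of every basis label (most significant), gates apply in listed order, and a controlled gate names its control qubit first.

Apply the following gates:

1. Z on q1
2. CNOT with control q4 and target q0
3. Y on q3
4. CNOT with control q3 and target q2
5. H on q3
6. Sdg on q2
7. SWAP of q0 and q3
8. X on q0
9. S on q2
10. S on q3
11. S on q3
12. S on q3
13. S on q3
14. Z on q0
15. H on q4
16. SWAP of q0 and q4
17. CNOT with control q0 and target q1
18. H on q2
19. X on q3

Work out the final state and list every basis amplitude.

The resulting statevector has amplitude -sqrt(2)*I/4 on |00010>, -sqrt(2)*I/4 on |00011>, sqrt(2)*I/4 on |00110>, sqrt(2)*I/4 on |00111>, -sqrt(2)*I/4 on |11010>, -sqrt(2)*I/4 on |11011>, sqrt(2)*I/4 on |11110>, sqrt(2)*I/4 on |11111>, and 0 on every other basis state. Key observation: the block from step 10 through step 13 cancels to the identity and can be dropped.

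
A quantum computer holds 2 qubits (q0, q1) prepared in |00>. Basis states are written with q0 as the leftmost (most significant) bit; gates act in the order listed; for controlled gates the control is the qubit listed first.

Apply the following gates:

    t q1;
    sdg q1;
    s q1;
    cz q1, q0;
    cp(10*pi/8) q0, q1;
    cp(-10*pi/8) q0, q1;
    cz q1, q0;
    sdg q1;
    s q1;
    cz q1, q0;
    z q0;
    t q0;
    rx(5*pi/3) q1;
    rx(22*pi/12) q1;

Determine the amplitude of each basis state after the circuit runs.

The resulting statevector has amplitude sqrt(2)/2 on |00>, sqrt(2)*I/2 on |01>, 0 on |10>, 0 on |11>. Key observation: gates 2-9 undo each other exactly, leaving only the rest of the circuit to track.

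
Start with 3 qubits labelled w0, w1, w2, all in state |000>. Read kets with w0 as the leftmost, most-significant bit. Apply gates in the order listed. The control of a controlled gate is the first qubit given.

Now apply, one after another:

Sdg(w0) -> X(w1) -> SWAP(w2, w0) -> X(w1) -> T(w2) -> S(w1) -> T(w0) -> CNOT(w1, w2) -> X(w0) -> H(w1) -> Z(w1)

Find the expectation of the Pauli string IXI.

In the final state, IXI has expectation -1.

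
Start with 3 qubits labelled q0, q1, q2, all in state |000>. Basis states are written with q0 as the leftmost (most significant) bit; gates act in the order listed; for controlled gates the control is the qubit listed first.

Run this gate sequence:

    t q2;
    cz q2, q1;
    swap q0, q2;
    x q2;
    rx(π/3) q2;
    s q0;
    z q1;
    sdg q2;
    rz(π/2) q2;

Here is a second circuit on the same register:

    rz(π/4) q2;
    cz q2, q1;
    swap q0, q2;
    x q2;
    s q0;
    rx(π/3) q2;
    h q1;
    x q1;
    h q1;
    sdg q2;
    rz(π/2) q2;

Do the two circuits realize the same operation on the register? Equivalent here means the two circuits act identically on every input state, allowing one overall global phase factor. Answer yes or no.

Yes, they are equivalent — the unitaries differ by at most a global phase.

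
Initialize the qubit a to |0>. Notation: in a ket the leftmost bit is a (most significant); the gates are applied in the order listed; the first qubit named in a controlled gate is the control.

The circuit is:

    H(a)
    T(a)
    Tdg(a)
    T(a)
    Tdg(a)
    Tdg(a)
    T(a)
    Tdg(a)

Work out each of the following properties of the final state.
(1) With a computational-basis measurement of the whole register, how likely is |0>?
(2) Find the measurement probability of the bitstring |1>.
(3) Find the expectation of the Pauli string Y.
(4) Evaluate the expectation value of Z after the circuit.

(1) Outcome |0> occurs with probability 1/2. Key observation: steps 2-5 multiply out to the identity, so the circuit reduces to the remaining gates.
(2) Outcome |1> occurs with probability 1/2.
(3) In the final state, Y has expectation -sqrt(2)/2.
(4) In the final state, Z has expectation 0.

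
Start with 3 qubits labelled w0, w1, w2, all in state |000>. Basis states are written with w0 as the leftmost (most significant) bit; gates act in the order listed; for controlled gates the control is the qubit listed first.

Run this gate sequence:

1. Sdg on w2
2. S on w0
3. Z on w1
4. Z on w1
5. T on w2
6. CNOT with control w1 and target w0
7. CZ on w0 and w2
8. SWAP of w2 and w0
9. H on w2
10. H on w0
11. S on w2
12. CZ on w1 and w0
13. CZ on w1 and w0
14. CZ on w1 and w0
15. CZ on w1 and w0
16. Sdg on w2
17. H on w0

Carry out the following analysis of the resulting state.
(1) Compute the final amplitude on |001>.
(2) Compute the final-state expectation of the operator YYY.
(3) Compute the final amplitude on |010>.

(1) The final state's coefficient on |001> equals sqrt(2)/2.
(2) The observable YYY averages to 0.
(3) The final state's coefficient on |010> equals 0.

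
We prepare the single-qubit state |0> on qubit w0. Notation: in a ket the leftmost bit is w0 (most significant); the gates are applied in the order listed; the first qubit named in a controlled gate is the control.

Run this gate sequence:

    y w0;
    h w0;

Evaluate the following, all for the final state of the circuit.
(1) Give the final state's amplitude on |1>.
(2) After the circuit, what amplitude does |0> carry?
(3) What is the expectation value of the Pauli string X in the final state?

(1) The final state's coefficient on |1> equals -sqrt(2)*I/2.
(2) The final state's coefficient on |0> equals sqrt(2)*I/2.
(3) In the final state, X has expectation -1.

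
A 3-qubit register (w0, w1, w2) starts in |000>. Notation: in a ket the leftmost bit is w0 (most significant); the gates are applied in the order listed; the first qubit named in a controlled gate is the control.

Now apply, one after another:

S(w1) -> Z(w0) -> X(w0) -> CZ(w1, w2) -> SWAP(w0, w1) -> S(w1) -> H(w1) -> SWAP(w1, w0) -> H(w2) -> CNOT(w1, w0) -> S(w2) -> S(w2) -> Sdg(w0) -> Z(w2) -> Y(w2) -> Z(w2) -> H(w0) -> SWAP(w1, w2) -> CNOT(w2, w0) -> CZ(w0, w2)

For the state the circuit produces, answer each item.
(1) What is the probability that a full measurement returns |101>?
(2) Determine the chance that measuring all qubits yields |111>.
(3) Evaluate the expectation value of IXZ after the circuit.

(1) The probability of measuring |101> is 0.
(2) The probability of measuring |111> is 0.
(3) In the final state, IXZ has expectation 1.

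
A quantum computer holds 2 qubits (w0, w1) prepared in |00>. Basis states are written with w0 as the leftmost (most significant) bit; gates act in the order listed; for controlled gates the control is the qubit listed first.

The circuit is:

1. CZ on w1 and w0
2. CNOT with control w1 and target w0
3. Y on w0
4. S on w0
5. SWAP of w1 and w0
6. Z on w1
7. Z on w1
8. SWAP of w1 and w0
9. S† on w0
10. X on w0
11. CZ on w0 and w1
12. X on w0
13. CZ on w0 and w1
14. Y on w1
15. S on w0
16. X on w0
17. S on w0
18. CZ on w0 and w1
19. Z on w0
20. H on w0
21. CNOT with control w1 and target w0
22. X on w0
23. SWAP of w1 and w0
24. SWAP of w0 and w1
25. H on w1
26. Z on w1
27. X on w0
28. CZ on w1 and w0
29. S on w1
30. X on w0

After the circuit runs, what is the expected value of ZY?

The observable ZY averages to -1.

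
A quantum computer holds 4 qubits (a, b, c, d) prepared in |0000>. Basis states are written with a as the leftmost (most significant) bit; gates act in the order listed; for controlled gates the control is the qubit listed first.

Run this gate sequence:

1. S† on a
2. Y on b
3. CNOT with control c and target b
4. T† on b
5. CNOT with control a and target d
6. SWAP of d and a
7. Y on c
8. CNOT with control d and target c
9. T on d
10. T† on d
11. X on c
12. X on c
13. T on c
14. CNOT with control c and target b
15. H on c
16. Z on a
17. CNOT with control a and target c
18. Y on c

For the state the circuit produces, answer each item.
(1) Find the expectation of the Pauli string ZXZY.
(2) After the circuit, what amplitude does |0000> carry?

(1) In the final state, ZXZY has expectation 0. Key observation: gates 11-12 undo each other exactly, leaving only the rest of the circuit to track.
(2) The final state's coefficient on |0000> equals -sqrt(2)*I/2.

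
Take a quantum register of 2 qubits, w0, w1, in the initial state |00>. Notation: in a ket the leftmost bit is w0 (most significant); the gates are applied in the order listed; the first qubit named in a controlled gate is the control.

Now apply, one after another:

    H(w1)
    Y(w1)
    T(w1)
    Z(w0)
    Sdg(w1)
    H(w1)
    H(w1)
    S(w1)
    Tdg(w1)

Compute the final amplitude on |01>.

|01> carries amplitude sqrt(2)*I/2 in the final state.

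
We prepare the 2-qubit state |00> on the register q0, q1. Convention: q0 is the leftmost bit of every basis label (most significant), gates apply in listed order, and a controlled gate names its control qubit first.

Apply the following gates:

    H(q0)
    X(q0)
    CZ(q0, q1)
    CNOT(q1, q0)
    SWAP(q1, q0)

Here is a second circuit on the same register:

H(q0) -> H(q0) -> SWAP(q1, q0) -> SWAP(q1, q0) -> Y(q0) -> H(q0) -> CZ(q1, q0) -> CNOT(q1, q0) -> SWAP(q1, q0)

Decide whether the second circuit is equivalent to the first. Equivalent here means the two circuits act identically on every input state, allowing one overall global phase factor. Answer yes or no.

No — the two circuits implement different unitaries, even allowing a global phase.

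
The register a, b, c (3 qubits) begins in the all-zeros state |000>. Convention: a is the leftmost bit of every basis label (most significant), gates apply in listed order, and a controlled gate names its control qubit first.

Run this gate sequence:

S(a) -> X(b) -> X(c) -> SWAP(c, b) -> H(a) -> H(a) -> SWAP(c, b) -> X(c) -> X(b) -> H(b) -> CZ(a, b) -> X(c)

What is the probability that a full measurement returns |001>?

A full measurement returns |001> with probability 1/2.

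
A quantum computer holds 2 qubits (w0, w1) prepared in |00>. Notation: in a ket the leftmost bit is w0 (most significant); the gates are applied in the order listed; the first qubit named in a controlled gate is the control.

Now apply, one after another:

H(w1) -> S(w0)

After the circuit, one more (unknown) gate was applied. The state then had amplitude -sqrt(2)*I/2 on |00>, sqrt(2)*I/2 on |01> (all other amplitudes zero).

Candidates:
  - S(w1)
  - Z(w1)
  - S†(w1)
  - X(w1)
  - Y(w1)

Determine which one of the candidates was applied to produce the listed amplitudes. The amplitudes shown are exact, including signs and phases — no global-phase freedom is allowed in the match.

The unique candidate consistent with the amplitudes is Y(w1).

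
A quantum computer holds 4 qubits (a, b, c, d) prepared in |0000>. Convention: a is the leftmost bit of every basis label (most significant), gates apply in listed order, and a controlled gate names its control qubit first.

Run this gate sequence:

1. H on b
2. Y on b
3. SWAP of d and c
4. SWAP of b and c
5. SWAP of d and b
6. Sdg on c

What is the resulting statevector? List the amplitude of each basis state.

The final amplitudes are -sqrt(2)*I/2 on |0000>, sqrt(2)/2 on |0010>, and 0 on every other basis state.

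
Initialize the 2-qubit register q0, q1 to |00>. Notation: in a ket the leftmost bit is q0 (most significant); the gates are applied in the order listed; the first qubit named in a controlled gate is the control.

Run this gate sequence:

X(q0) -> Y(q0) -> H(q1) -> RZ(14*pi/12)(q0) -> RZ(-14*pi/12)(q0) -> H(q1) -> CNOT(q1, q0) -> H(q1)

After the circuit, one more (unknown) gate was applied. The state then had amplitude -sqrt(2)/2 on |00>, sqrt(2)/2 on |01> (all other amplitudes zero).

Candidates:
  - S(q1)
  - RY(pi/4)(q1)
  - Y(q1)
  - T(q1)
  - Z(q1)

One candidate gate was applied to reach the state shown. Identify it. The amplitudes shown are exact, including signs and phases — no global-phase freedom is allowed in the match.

It was Y(q1) that produced the state shown. Key observation: the block from step 3 through step 6 cancels to the identity and can be dropped.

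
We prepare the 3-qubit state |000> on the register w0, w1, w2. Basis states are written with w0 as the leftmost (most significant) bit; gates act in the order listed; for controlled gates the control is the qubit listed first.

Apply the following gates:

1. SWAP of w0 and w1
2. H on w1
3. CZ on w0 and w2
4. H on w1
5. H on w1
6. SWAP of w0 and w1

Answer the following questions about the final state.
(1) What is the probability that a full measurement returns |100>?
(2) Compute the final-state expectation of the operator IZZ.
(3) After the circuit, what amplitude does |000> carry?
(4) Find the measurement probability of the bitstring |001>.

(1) A full measurement returns |100> with probability 1/2.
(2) The expectation value of IZZ is 1.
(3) The final state's coefficient on |000> equals sqrt(2)/2.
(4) Outcome |001> occurs with probability 0.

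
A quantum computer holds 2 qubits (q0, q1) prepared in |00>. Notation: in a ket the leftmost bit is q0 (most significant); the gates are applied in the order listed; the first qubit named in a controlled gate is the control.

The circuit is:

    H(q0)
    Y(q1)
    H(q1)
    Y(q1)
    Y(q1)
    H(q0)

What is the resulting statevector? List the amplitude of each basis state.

The final amplitudes are sqrt(2)*I/2 on |00>, -sqrt(2)*I/2 on |01>, 0 on |10>, 0 on |11>.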